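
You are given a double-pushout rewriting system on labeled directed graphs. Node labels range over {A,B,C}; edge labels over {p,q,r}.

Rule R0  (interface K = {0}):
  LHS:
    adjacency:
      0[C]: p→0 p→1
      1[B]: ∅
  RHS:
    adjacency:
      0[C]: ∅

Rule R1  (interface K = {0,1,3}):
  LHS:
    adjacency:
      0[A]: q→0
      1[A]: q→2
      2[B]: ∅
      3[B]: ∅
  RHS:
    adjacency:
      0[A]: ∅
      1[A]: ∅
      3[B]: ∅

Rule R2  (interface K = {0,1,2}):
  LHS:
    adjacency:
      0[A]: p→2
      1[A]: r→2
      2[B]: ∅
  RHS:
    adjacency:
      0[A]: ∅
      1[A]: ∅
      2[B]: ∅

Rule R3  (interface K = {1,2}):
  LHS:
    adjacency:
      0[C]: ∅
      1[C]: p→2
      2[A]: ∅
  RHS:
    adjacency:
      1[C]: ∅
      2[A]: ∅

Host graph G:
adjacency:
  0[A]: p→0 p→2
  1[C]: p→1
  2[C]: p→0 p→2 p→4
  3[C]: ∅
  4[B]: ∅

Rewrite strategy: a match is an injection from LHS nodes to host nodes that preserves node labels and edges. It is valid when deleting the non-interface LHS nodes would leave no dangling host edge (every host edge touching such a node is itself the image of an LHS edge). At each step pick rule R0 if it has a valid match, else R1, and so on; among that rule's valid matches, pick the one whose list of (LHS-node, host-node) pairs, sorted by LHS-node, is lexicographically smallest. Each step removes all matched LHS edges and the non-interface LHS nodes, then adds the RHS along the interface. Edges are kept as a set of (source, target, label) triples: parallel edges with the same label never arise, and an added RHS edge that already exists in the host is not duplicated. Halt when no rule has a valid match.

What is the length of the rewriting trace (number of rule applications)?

Answer: 2

Rewrite trace:
[0] host  ⇒  5 nodes, 6 edges  {0-p->0 0-p->2 1-p->1 2-p->0 2-p->2 2-p->4}
[1] R0 @ {0↦2, 1↦4}  ⇒  4 nodes, 4 edges  {0-p->0 0-p->2 1-p->1 2-p->0}
[2] R3 @ {0↦3, 1↦2, 2↦0}  ⇒  3 nodes, 3 edges  {0-p->0 0-p->2 1-p->1}
normal form: no rule applies after step 2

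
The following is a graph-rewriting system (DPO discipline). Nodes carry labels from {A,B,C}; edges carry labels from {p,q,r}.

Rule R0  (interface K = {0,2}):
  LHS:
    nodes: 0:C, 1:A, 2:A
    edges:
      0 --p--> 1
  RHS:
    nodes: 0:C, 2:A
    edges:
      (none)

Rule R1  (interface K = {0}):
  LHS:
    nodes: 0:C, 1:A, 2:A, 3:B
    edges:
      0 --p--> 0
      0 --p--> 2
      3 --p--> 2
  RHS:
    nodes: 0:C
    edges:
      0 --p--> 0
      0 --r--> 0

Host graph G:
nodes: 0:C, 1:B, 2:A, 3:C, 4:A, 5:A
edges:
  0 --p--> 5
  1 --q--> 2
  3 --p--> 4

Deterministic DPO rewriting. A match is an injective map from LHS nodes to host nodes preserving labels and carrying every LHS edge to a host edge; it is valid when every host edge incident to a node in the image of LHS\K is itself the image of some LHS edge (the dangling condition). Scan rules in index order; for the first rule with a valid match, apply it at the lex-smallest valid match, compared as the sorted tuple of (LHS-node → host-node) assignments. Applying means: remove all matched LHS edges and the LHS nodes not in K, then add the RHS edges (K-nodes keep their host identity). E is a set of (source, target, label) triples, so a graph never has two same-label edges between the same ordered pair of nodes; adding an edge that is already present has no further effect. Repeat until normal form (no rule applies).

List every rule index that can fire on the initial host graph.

Answer: [R0]

Rewrite trace:
R0: 4 valid matches — {0↦0, 1↦5, 2↦2}, {0↦0, 1↦5, 2↦4}, {0↦3, 1↦4, 2↦2} (+1 more)
R1: no valid match — LHS pattern not found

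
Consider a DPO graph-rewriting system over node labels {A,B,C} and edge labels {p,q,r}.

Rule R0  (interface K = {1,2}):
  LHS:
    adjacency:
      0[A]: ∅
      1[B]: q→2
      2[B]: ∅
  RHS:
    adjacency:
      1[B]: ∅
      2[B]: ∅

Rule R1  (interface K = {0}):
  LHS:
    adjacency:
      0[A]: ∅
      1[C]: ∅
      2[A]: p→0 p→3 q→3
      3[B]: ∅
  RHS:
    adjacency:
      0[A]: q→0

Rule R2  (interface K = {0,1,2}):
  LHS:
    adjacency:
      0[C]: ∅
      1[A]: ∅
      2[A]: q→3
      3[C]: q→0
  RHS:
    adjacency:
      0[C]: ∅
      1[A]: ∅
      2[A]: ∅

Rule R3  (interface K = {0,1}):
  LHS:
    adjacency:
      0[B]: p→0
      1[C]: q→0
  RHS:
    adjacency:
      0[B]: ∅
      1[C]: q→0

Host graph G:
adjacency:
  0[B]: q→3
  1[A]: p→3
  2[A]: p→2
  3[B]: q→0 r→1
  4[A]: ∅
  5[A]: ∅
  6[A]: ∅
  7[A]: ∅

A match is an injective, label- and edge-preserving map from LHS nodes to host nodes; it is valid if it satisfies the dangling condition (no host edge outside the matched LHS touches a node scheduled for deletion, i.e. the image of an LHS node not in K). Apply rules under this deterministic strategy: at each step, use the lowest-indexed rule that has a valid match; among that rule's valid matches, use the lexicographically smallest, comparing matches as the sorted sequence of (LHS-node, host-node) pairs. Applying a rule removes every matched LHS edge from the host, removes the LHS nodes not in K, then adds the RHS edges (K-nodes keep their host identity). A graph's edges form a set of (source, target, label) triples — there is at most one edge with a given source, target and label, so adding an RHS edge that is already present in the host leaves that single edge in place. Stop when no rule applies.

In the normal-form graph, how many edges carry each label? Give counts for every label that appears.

Answer: p:2 r:1

Derivation:
initial: |V|=8 |E|=5  E = 0-q->3 1-p->3 2-p->2 3-q->0 3-r->1
step 1: apply R0 at {0↦4, 1↦0, 2↦3}  → |V|=7 |E|=4  E = 1-p->3 2-p->2 3-q->0 3-r->1
step 2: apply R0 at {0↦5, 1↦3, 2↦0}  → |V|=6 |E|=3  E = 1-p->3 2-p->2 3-r->1
final graph: no rule applies after step 2
NF edges: [(1, 3, 'p'), (2, 2, 'p'), (3, 1, 'r')]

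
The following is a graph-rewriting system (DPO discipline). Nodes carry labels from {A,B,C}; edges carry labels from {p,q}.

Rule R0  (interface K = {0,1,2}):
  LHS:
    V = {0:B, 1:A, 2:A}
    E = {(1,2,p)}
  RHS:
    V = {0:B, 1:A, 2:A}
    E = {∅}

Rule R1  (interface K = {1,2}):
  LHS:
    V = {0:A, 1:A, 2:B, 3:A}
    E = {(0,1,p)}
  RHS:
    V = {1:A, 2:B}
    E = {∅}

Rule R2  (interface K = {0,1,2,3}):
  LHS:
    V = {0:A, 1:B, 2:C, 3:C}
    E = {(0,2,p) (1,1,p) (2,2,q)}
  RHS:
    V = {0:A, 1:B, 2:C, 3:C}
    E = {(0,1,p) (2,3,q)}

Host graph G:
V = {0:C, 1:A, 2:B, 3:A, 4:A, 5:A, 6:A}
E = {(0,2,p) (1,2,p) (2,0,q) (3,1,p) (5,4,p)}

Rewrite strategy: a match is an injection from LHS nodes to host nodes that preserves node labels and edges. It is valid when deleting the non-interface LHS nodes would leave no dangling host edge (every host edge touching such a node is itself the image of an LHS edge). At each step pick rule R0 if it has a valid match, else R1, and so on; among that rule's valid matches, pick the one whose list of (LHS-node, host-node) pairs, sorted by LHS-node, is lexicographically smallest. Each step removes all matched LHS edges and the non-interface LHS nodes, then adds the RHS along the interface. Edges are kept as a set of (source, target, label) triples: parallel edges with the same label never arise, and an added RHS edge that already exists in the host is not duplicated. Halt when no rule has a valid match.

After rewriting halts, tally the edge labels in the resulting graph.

Answer: p:2 q:1

Rewrite trace:
start.  V:7 E:5  edges: 0-p->2 1-p->2 2-q->0 3-p->1 5-p->4
1. fire R0 via {0↦2, 1↦3, 2↦1}  →  V:7 E:4  edges: 0-p->2 1-p->2 2-q->0 5-p->4
2. fire R0 via {0↦2, 1↦5, 2↦4}  →  V:7 E:3  edges: 0-p->2 1-p->2 2-q->0
halt: no rule applies after step 2
NF edges: [(0, 2, 'p'), (1, 2, 'p'), (2, 0, 'q')]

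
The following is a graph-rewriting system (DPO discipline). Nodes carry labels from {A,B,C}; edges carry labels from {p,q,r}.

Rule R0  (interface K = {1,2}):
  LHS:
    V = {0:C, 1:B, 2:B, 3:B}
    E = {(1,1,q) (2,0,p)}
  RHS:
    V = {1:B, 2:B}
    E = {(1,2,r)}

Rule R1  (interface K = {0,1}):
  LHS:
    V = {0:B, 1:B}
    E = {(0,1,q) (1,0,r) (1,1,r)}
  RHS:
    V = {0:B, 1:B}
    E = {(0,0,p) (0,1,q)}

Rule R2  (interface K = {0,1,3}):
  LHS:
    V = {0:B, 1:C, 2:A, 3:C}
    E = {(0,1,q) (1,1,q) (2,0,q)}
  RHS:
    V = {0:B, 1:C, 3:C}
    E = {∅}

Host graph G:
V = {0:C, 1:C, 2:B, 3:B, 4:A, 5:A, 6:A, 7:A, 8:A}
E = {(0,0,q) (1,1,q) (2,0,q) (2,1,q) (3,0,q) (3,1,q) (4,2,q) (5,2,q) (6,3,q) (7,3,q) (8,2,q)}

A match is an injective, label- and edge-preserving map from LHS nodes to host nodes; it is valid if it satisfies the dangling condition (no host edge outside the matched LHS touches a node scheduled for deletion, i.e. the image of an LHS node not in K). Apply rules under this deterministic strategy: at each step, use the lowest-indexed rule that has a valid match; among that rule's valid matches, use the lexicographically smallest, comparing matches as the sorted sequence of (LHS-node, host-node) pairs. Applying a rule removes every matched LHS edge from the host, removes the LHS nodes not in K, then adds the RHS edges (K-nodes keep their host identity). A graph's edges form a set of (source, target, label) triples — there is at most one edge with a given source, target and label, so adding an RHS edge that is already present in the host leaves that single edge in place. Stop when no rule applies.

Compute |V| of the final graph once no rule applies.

Answer: 7

Derivation:
[0] host  ⇒  9 nodes, 11 edges  {0-q->0 1-q->1 2-q->0 2-q->1 3-q->0 3-q->1 4-q->2 5-q->2 6-q->3 7-q->3 8-q->2}
[1] R2 @ {0↦2, 1↦0, 2↦4, 3↦1}  ⇒  8 nodes, 8 edges  {1-q->1 2-q->1 3-q->0 3-q->1 5-q->2 6-q->3 7-q->3 8-q->2}
[2] R2 @ {0↦2, 1↦1, 2↦5, 3↦0}  ⇒  7 nodes, 5 edges  {3-q->0 3-q->1 6-q->3 7-q->3 8-q->2}
final graph: no rule applies after step 2
NF nodes: {0:C, 1:C, 2:B, 3:B, 6:A, 7:A, 8:A}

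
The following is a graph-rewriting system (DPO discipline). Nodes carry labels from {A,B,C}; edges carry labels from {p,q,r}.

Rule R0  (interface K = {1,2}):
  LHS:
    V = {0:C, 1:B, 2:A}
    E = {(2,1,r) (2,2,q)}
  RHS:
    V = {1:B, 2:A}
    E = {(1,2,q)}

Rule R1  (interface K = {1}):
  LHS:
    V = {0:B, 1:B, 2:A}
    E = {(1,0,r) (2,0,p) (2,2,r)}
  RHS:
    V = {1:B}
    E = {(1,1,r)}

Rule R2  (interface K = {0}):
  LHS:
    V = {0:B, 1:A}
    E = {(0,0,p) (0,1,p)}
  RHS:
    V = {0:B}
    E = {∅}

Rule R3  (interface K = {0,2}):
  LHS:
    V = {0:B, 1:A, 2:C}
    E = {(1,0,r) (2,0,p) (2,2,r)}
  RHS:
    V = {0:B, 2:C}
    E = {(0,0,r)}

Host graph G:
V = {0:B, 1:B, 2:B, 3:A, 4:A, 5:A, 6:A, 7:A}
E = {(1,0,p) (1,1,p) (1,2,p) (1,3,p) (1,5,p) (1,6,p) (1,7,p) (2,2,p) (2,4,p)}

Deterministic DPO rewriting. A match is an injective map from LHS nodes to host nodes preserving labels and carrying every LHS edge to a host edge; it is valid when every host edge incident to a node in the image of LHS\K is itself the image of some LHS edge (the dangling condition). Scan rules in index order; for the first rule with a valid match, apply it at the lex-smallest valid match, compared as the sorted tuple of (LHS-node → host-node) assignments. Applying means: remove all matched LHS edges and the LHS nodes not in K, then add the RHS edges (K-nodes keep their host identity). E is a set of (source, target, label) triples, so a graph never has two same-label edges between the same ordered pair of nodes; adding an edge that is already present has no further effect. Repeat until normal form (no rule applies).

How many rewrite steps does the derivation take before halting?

start.  V:8 E:9  edges: 1-p->0 1-p->1 1-p->2 1-p->3 1-p->5 1-p->6 1-p->7 2-p->2 2-p->4
1. fire R2 via {0↦1, 1↦3}  →  V:7 E:7  edges: 1-p->0 1-p->2 1-p->5 1-p->6 1-p->7 2-p->2 2-p->4
2. fire R2 via {0↦2, 1↦4}  →  V:6 E:5  edges: 1-p->0 1-p->2 1-p->5 1-p->6 1-p->7
normal form: no rule applies after step 2

Answer: 2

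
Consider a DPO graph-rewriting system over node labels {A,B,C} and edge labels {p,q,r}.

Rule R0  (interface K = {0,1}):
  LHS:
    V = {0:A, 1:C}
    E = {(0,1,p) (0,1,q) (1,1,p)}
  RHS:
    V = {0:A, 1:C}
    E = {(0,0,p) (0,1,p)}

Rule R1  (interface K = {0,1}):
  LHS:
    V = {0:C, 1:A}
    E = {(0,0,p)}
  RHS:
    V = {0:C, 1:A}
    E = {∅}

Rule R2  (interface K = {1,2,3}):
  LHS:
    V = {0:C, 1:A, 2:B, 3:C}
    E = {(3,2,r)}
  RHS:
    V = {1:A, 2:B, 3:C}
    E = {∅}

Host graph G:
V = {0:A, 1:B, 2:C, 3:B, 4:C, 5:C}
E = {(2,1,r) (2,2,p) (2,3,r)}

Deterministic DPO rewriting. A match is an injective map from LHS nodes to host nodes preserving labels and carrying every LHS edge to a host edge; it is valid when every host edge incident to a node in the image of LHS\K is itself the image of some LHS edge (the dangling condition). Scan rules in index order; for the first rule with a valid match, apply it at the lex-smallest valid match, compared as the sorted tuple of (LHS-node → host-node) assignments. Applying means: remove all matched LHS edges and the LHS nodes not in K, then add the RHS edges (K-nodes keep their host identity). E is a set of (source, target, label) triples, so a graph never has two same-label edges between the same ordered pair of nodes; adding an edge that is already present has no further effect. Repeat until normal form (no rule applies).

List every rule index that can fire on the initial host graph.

R0: no valid match — LHS pattern not found
R1: 1 valid match — {0↦2, 1↦0}
R2: 4 valid matches — {0↦4, 1↦0, 2↦1, 3↦2}, {0↦4, 1↦0, 2↦3, 3↦2}, {0↦5, 1↦0, 2↦1, 3↦2} (+1 more)

Answer: [R1,R2]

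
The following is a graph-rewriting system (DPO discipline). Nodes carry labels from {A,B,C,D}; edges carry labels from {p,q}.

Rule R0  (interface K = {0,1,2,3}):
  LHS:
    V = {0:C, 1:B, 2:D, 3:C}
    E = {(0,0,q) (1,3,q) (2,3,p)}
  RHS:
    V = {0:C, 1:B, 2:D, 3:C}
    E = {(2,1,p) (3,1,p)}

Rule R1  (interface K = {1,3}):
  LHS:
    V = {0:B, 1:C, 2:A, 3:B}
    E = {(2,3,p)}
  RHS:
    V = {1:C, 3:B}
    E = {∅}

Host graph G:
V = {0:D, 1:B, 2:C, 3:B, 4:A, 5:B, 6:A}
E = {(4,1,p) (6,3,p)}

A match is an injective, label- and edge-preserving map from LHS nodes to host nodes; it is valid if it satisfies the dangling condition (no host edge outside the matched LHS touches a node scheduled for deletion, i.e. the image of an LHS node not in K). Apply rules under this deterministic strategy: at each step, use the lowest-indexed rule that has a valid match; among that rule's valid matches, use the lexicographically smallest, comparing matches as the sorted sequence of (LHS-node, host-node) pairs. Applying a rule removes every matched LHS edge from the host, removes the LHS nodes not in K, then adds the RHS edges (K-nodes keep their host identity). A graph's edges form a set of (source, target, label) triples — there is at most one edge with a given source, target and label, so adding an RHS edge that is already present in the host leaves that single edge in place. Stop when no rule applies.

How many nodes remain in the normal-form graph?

Answer: 3

Rewrite trace:
start.  V:7 E:2  edges: 4-p->1 6-p->3
1. fire R1 via {0↦5, 1↦2, 2↦4, 3↦1}  →  V:5 E:1  edges: 6-p->3
2. fire R1 via {0↦1, 1↦2, 2↦6, 3↦3}  →  V:3 E:0  edges: ∅
final graph: no rule applies after step 2
NF nodes: {0:D, 2:C, 3:B}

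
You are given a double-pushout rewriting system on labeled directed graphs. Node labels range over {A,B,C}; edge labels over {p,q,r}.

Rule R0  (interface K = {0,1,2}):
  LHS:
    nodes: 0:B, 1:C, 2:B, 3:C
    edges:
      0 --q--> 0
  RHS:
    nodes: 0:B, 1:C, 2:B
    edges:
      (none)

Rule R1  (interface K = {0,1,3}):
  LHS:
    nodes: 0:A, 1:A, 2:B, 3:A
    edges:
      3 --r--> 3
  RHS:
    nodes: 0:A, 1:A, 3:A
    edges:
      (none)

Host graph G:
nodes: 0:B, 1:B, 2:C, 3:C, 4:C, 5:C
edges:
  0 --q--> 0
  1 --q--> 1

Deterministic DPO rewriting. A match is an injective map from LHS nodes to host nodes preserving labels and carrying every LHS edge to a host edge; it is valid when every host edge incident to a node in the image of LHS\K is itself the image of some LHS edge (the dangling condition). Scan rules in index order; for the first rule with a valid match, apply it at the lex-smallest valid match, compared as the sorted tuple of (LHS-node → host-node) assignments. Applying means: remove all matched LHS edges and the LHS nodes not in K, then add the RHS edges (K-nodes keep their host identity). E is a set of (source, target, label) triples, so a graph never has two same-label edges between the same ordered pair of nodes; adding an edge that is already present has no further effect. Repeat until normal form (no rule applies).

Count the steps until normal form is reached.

start.  V:6 E:2  edges: 0-q->0 1-q->1
1. fire R0 via {0↦0, 1↦2, 2↦1, 3↦3}  →  V:5 E:1  edges: 1-q->1
2. fire R0 via {0↦1, 1↦2, 2↦0, 3↦4}  →  V:4 E:0  edges: ∅
normal form: no rule applies after step 2

Answer: 2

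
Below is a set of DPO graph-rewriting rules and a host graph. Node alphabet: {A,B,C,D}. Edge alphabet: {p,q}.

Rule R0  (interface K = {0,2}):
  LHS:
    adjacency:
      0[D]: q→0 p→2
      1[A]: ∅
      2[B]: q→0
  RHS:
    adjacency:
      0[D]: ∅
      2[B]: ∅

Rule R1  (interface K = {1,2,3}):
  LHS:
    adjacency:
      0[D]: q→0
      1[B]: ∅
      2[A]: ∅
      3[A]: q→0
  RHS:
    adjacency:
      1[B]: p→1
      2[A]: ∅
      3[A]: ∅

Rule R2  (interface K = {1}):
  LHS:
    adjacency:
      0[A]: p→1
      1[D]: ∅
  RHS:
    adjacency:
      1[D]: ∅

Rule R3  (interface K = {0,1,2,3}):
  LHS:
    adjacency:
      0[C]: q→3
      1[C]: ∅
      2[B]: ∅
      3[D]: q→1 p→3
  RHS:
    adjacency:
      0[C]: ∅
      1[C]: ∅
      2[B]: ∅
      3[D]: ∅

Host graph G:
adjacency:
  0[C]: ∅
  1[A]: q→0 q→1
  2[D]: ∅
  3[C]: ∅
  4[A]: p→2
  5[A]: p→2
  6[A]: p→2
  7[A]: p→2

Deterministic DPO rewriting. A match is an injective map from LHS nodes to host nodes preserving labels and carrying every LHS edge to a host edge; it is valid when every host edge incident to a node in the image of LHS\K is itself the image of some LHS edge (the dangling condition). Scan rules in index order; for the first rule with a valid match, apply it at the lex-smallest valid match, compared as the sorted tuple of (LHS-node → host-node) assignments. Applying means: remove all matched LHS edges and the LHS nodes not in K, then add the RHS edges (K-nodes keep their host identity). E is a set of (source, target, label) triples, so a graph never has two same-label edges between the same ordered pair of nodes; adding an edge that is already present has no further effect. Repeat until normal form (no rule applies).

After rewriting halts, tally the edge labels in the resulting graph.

start.  V:8 E:6  edges: 1-q->0 1-q->1 4-p->2 5-p->2 6-p->2 7-p->2
1. fire R2 via {0↦4, 1↦2}  →  V:7 E:5  edges: 1-q->0 1-q->1 5-p->2 6-p->2 7-p->2
2. fire R2 via {0↦5, 1↦2}  →  V:6 E:4  edges: 1-q->0 1-q->1 6-p->2 7-p->2
3. fire R2 via {0↦6, 1↦2}  →  V:5 E:3  edges: 1-q->0 1-q->1 7-p->2
4. fire R2 via {0↦7, 1↦2}  →  V:4 E:2  edges: 1-q->0 1-q->1
halt: no rule applies after step 4
NF edges: [(1, 0, 'q'), (1, 1, 'q')]

Answer: q:2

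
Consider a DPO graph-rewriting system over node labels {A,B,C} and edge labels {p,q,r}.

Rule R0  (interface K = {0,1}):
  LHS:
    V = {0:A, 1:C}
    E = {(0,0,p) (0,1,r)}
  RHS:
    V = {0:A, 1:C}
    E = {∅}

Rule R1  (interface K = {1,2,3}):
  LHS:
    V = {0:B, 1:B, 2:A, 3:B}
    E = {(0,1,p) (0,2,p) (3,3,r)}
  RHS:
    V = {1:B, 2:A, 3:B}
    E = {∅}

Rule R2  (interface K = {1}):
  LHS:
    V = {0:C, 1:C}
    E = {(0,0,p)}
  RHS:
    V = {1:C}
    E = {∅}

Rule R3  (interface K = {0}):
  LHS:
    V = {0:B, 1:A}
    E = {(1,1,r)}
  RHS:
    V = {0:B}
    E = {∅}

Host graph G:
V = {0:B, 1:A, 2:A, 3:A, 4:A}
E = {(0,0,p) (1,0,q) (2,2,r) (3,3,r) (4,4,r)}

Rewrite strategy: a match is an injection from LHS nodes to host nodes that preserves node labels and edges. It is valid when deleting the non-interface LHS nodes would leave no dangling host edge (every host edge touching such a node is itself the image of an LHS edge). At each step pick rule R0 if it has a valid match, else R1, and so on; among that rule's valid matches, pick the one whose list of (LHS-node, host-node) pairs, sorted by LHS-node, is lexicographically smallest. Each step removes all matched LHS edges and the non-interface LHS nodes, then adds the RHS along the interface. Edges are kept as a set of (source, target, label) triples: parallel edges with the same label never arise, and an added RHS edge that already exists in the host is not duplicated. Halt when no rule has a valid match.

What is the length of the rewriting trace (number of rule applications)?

start.  V:5 E:5  edges: 0-p->0 1-q->0 2-r->2 3-r->3 4-r->4
1. fire R3 via {0↦0, 1↦2}  →  V:4 E:4  edges: 0-p->0 1-q->0 3-r->3 4-r->4
2. fire R3 via {0↦0, 1↦3}  →  V:3 E:3  edges: 0-p->0 1-q->0 4-r->4
3. fire R3 via {0↦0, 1↦4}  →  V:2 E:2  edges: 0-p->0 1-q->0
halt: no rule applies after step 3

Answer: 3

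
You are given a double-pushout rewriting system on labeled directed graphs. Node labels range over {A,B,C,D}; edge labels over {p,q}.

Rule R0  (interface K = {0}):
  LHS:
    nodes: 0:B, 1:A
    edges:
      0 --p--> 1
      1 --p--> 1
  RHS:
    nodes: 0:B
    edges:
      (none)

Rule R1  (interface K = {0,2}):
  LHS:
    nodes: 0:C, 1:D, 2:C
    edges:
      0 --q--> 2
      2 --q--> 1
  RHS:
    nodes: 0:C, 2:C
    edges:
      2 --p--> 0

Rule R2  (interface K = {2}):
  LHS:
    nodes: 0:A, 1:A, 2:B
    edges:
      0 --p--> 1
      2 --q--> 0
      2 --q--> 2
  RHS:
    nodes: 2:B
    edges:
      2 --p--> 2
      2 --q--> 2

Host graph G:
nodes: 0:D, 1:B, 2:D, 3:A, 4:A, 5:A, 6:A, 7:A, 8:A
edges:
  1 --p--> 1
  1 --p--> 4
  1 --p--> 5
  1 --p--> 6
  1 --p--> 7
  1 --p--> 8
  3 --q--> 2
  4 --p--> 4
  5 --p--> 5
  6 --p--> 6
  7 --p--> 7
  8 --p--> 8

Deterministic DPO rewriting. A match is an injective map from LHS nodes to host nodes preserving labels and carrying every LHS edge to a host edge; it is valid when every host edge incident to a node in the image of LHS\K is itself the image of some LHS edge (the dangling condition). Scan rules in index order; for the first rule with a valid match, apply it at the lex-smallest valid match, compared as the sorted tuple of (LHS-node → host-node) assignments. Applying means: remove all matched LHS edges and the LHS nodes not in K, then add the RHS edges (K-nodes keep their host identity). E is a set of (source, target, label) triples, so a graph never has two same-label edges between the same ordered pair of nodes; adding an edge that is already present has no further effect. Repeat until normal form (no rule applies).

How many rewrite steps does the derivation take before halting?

Answer: 5

Derivation:
start.  V:9 E:12  edges: 1-p->1 1-p->4 1-p->5 1-p->6 1-p->7 1-p->8 3-q->2 4-p->4 5-p->5 6-p->6 7-p->7 8-p->8
1. fire R0 via {0↦1, 1↦4}  →  V:8 E:10  edges: 1-p->1 1-p->5 1-p->6 1-p->7 1-p->8 3-q->2 5-p->5 6-p->6 7-p->7 8-p->8
2. fire R0 via {0↦1, 1↦5}  →  V:7 E:8  edges: 1-p->1 1-p->6 1-p->7 1-p->8 3-q->2 6-p->6 7-p->7 8-p->8
3. fire R0 via {0↦1, 1↦6}  →  V:6 E:6  edges: 1-p->1 1-p->7 1-p->8 3-q->2 7-p->7 8-p->8
4. fire R0 via {0↦1, 1↦7}  →  V:5 E:4  edges: 1-p->1 1-p->8 3-q->2 8-p->8
5. fire R0 via {0↦1, 1↦8}  →  V:4 E:2  edges: 1-p->1 3-q->2
halt: no rule applies after step 5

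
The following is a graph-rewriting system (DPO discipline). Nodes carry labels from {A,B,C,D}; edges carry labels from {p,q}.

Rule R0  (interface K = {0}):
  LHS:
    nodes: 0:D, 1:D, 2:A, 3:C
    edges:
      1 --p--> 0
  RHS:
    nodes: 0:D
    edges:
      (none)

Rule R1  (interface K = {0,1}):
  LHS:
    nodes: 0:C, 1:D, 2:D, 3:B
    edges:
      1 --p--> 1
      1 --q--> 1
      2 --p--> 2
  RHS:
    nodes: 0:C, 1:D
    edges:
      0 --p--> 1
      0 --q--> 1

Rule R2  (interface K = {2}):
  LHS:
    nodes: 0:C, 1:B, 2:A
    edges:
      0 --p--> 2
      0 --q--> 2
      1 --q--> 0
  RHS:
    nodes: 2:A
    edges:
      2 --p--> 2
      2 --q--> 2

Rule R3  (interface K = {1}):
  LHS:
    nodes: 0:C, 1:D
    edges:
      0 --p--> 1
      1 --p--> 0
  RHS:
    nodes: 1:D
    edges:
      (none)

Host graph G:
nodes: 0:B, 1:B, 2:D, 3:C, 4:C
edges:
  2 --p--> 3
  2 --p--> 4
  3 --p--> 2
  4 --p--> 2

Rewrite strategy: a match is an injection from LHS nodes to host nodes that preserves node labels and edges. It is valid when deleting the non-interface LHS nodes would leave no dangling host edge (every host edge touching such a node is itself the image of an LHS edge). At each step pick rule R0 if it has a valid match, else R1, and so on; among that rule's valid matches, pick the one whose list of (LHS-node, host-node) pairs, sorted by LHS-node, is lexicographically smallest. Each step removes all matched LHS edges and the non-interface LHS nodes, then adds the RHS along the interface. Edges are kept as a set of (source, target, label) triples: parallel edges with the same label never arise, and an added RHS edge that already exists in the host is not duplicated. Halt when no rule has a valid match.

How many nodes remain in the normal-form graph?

Answer: 3

Derivation:
initial: |V|=5 |E|=4  E = 2-p->3 2-p->4 3-p->2 4-p->2
step 1: apply R3 at {0↦3, 1↦2}  → |V|=4 |E|=2  E = 2-p->4 4-p->2
step 2: apply R3 at {0↦4, 1↦2}  → |V|=3 |E|=0  E = ∅
normal form: no rule applies after step 2
NF nodes: {0:B, 1:B, 2:D}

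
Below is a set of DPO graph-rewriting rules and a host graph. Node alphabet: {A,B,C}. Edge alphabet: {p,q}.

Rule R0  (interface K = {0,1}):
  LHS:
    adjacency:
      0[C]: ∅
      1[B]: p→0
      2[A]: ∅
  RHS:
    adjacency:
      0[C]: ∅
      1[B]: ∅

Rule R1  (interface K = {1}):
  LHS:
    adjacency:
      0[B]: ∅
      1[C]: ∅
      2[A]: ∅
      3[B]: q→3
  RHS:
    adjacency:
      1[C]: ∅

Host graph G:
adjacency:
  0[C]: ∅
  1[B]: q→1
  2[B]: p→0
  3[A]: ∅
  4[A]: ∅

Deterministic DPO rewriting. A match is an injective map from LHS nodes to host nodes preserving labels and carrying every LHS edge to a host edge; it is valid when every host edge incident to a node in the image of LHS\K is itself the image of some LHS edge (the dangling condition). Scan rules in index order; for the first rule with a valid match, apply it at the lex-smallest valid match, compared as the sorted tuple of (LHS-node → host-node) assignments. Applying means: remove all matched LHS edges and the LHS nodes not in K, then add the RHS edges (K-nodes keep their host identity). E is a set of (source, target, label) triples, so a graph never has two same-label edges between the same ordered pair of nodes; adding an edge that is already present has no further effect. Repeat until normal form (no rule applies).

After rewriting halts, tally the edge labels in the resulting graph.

Answer: (no edges)

Derivation:
initial: |V|=5 |E|=2  E = 1-q->1 2-p->0
step 1: apply R0 at {0↦0, 1↦2, 2↦3}  → |V|=4 |E|=1  E = 1-q->1
step 2: apply R1 at {0↦2, 1↦0, 2↦4, 3↦1}  → |V|=1 |E|=0  E = ∅
normal form: no rule applies after step 2
NF edges: []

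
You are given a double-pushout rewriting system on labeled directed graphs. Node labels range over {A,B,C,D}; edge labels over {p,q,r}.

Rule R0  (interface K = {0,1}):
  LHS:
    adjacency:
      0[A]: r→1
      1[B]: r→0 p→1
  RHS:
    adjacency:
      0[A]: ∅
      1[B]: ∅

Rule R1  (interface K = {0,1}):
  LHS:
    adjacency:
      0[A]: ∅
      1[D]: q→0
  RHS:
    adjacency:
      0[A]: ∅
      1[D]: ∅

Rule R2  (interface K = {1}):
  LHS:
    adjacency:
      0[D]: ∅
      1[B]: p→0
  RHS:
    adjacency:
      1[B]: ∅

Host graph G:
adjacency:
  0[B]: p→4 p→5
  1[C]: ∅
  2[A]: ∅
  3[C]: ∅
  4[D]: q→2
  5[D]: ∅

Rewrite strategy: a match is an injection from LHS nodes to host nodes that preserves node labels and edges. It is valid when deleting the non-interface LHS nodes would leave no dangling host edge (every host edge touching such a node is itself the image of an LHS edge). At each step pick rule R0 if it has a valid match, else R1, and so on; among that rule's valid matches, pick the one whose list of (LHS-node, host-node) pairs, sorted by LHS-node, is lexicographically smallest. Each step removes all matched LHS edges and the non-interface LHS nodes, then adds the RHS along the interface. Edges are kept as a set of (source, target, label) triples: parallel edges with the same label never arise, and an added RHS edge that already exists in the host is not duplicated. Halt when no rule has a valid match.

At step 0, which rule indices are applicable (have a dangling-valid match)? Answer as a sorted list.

R0: no valid match — LHS pattern not found
R1: 1 valid match — {0↦2, 1↦4}
R2: 1 valid match — {0↦5, 1↦0}

Answer: [R1,R2]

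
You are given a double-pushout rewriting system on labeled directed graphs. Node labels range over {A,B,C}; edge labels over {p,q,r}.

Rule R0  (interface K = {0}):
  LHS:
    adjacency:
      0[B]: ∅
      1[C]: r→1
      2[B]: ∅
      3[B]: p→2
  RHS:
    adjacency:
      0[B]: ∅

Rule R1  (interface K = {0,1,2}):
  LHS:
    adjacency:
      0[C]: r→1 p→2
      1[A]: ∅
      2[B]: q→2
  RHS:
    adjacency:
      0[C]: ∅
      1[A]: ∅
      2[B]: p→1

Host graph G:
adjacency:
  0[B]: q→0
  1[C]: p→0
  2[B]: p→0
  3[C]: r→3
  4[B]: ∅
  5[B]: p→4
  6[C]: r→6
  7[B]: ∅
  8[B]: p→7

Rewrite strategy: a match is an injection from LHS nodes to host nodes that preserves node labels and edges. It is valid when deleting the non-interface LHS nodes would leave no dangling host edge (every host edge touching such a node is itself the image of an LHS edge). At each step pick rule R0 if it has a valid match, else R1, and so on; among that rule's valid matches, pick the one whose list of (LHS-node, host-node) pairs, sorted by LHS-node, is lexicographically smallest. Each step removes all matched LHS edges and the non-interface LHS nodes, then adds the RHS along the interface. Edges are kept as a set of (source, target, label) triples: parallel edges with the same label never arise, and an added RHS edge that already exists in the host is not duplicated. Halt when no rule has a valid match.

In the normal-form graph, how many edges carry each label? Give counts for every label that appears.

start.  V:9 E:7  edges: 0-q->0 1-p->0 2-p->0 3-r->3 5-p->4 6-r->6 8-p->7
1. fire R0 via {0↦0, 1↦3, 2↦4, 3↦5}  →  V:6 E:5  edges: 0-q->0 1-p->0 2-p->0 6-r->6 8-p->7
2. fire R0 via {0↦0, 1↦6, 2↦7, 3↦8}  →  V:3 E:3  edges: 0-q->0 1-p->0 2-p->0
halt: no rule applies after step 2
NF edges: [(0, 0, 'q'), (1, 0, 'p'), (2, 0, 'p')]

Answer: p:2 q:1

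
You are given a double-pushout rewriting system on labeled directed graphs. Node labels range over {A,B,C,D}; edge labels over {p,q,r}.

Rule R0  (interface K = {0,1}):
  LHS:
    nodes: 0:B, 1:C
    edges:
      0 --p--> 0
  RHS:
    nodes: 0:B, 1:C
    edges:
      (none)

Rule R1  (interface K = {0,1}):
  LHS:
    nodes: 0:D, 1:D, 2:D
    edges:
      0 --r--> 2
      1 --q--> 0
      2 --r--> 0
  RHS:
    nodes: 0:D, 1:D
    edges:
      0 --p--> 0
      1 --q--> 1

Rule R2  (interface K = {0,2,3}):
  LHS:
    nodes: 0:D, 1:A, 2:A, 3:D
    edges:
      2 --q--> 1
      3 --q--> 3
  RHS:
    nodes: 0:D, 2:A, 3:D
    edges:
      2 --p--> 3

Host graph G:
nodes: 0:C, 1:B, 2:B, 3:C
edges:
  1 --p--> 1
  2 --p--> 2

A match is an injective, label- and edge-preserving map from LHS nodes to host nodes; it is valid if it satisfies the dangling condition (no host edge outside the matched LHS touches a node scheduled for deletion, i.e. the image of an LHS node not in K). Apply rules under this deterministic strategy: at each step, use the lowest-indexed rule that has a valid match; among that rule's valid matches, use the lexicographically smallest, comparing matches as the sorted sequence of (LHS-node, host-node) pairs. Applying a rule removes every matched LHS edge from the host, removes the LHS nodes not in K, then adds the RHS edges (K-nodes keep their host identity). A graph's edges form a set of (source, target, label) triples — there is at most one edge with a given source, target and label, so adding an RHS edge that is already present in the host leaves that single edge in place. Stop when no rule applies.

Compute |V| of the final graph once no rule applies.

[0] host  ⇒  4 nodes, 2 edges  {1-p->1 2-p->2}
[1] R0 @ {0↦1, 1↦0}  ⇒  4 nodes, 1 edges  {2-p->2}
[2] R0 @ {0↦2, 1↦0}  ⇒  4 nodes, 0 edges  {∅}
halt: no rule applies after step 2
NF nodes: {0:C, 1:B, 2:B, 3:C}

Answer: 4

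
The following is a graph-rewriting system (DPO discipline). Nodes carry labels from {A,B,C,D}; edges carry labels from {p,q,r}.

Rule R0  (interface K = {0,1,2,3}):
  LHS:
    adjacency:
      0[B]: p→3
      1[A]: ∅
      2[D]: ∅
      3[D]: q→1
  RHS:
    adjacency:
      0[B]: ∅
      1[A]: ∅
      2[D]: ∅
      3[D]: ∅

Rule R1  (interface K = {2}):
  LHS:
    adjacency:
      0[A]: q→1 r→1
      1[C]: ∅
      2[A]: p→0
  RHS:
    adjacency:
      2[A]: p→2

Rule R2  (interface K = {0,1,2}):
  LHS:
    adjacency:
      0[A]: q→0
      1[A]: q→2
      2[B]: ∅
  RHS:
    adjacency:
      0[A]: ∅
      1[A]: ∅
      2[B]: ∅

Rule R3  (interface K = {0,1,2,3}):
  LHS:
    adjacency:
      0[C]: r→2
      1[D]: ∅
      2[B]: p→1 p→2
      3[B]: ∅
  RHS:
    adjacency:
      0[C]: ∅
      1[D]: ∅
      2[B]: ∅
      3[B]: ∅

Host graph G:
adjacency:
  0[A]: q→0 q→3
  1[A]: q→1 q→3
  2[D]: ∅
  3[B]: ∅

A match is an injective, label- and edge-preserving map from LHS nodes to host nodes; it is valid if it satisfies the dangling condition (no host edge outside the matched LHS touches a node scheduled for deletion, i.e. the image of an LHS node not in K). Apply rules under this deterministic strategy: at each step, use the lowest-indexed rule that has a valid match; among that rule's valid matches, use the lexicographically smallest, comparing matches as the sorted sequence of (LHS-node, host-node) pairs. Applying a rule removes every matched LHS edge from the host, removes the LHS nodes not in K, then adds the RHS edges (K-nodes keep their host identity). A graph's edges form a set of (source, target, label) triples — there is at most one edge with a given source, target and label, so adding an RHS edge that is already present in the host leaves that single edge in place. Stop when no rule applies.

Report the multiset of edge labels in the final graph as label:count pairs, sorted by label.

initial: |V|=4 |E|=4  E = 0-q->0 0-q->3 1-q->1 1-q->3
step 1: apply R2 at {0↦0, 1↦1, 2↦3}  → |V|=4 |E|=2  E = 0-q->3 1-q->1
step 2: apply R2 at {0↦1, 1↦0, 2↦3}  → |V|=4 |E|=0  E = ∅
final graph: no rule applies after step 2
NF edges: []

Answer: (no edges)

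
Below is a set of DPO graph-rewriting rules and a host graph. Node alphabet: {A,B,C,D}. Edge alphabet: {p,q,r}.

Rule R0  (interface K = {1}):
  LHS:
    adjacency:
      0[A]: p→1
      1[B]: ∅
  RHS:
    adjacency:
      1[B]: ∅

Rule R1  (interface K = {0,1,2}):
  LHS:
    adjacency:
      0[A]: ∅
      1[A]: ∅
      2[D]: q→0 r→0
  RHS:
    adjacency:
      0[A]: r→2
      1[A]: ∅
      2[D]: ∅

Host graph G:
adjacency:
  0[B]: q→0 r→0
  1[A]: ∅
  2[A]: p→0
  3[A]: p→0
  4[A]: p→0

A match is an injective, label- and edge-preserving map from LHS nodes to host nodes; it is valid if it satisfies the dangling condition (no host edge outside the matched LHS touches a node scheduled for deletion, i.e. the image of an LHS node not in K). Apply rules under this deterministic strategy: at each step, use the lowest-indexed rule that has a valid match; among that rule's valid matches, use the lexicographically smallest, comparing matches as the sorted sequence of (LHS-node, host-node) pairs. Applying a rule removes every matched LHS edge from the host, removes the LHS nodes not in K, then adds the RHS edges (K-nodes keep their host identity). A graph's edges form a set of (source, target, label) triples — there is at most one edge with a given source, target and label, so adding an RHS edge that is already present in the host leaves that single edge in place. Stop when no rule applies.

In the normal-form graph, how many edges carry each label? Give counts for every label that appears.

initial: |V|=5 |E|=5  E = 0-q->0 0-r->0 2-p->0 3-p->0 4-p->0
step 1: apply R0 at {0↦2, 1↦0}  → |V|=4 |E|=4  E = 0-q->0 0-r->0 3-p->0 4-p->0
step 2: apply R0 at {0↦3, 1↦0}  → |V|=3 |E|=3  E = 0-q->0 0-r->0 4-p->0
step 3: apply R0 at {0↦4, 1↦0}  → |V|=2 |E|=2  E = 0-q->0 0-r->0
final graph: no rule applies after step 3
NF edges: [(0, 0, 'q'), (0, 0, 'r')]

Answer: q:1 r:1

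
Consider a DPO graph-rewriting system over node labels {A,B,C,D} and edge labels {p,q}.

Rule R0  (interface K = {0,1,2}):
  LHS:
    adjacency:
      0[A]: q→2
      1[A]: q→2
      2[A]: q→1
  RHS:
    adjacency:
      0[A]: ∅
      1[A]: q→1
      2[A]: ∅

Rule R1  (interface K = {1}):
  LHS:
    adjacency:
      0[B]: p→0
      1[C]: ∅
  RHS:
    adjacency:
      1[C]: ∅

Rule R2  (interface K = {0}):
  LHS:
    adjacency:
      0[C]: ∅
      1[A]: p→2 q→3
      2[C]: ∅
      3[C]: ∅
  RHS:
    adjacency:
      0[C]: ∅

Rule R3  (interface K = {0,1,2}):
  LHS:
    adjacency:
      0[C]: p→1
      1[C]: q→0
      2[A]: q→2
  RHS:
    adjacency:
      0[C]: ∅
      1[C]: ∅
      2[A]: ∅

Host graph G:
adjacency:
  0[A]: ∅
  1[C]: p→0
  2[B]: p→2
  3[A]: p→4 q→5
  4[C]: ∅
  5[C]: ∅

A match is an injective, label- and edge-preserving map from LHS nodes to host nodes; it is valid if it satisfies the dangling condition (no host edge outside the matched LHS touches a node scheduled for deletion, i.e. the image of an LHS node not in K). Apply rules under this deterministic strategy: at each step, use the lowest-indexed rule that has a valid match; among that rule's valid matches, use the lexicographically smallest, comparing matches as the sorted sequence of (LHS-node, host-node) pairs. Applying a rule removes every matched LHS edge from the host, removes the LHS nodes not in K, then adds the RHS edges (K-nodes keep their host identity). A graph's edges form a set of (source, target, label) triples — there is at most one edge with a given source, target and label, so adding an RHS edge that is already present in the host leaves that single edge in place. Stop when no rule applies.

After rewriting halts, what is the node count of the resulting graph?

Answer: 2

Derivation:
start.  V:6 E:4  edges: 1-p->0 2-p->2 3-p->4 3-q->5
1. fire R1 via {0↦2, 1↦1}  →  V:5 E:3  edges: 1-p->0 3-p->4 3-q->5
2. fire R2 via {0↦1, 1↦3, 2↦4, 3↦5}  →  V:2 E:1  edges: 1-p->0
final graph: no rule applies after step 2
NF nodes: {0:A, 1:C}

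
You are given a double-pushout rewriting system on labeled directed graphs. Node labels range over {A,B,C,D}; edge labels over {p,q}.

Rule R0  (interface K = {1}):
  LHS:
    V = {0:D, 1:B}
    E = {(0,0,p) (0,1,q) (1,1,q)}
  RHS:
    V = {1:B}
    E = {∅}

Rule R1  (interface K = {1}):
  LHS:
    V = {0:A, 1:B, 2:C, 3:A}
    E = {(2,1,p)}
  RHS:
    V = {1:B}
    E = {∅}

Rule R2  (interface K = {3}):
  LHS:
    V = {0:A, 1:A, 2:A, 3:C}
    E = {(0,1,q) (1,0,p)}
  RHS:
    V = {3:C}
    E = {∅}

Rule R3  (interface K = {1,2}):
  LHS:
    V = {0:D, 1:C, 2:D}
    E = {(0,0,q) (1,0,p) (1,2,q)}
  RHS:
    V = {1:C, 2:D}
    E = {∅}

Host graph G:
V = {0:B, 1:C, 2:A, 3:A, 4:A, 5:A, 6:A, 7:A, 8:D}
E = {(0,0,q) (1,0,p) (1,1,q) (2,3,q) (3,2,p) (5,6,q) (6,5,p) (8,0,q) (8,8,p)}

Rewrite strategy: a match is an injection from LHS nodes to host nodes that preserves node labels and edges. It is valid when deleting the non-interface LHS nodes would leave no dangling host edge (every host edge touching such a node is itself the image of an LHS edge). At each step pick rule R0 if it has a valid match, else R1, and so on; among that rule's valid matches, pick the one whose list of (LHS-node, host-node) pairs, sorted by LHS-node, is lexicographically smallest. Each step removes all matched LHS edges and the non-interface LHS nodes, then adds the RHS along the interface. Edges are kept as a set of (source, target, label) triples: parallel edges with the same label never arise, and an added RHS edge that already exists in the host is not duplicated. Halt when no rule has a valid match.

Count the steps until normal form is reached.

Answer: 3

Steps:
start.  V:9 E:9  edges: 0-q->0 1-p->0 1-q->1 2-q->3 3-p->2 5-q->6 6-p->5 8-q->0 8-p->8
1. fire R0 via {0↦8, 1↦0}  →  V:8 E:6  edges: 1-p->0 1-q->1 2-q->3 3-p->2 5-q->6 6-p->5
2. fire R2 via {0↦2, 1↦3, 2↦4, 3↦1}  →  V:5 E:4  edges: 1-p->0 1-q->1 5-q->6 6-p->5
3. fire R2 via {0↦5, 1↦6, 2↦7, 3↦1}  →  V:2 E:2  edges: 1-p->0 1-q->1
final graph: no rule applies after step 3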